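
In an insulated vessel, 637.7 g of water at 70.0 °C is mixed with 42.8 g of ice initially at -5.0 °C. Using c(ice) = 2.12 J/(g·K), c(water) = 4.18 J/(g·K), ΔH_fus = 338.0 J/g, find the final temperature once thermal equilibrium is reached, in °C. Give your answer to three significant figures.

T_f = 60.4 °C

Heat to bring ice to 0 °C and melt it: q₁ = 42.8×2.12×5.0 + 42.8×338.0 = 14920 J
Heat the water can supply cooling to 0 °C: 637.7×4.18×70.0 = 186591 J > q₁, so all ice melts.
Energy balance: 637.7×4.18×(70.0 − T) = 14920 + 42.8×4.18×(T − 0)
2665.586(70.0 − T) = 14920 + 178.904 T
186591 − 14920 = 2844.490 T
T = 171671 / 2844.490 = 60.35 °C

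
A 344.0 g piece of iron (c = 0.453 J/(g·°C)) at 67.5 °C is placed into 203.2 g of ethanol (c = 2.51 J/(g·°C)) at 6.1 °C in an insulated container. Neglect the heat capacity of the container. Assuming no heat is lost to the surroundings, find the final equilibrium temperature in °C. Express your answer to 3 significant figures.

T_f = 20.5 °C

Heat lost by iron = heat gained by ethanol.
(344.0)(0.453)(67.5 − T) = (203.2)(2.51)(T − 6.1)
155.832 (67.5 − T) = 510.032 (T − 6.1)
10519 − 155.832 T = 510.032 T − 3111.2
13630.2 = 665.864 T
T = 20.47 °C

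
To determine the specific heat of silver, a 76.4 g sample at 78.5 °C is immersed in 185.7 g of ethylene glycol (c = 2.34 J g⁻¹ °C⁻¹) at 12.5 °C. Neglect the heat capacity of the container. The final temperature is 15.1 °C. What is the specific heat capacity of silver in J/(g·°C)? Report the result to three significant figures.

q_gained = (185.7 × 2.34) × (15.1 − 12.5) = 1130 J
q_lost = 76.4 × c × (78.5 − 15.1) = 4843.76 c
Set equal: c = 1130 / 4843.76 = 0.233 J/(g·°C)

c = 0.233 J/(g·°C)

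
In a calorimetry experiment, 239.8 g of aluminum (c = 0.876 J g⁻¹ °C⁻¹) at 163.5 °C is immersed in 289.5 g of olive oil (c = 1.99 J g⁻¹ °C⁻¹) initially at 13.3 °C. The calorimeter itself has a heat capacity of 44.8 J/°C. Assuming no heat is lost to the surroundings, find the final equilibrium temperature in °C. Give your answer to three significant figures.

Heat lost by aluminum = heat gained by olive oil + calorimeter.
(239.8)(0.876)(163.5 − T) = [(289.5)(1.99) + 44.8](T − 13.3)
210.0648 (163.5 − T) = 620.905 (T − 13.3)
34346 − 210.0648 T = 620.905 T − 8258.0
42604.0 = 830.9698 T
T = 51.27 °C

T_f = 51.3 °C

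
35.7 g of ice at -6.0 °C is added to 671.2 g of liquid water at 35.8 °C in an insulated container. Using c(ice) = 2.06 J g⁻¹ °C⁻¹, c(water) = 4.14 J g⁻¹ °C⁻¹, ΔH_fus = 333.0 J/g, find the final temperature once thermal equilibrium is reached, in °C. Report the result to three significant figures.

Heat to bring ice to 0 °C and melt it: q₁ = 35.7×2.06×6.0 + 35.7×333.0 = 12329 J
Heat the water can supply cooling to 0 °C: 671.2×4.14×35.8 = 99479.9 J > q₁, so all ice melts.
Energy balance: 671.2×4.14×(35.8 − T) = 12329 + 35.7×4.14×(T − 0)
2778.768(35.8 − T) = 12329 + 147.798 T
99479.9 − 12329 = 2926.566 T
T = 87150.9 / 2926.566 = 29.78 °C

T_f = 29.8 °C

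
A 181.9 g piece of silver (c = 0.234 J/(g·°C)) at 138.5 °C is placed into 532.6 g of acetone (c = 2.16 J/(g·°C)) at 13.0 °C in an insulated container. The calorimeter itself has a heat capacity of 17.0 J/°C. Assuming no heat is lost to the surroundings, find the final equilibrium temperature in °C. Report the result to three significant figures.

Heat lost by silver = heat gained by acetone + calorimeter.
(181.9)(0.234)(138.5 − T) = [(532.6)(2.16) + 17.0](T − 13.0)
42.5646 (138.5 − T) = 1167.416 (T − 13.0)
5895.2 − 42.5646 T = 1167.416 T − 15176
21071.2 = 1209.9806 T
T = 17.41 °C

T_f = 17.4 °C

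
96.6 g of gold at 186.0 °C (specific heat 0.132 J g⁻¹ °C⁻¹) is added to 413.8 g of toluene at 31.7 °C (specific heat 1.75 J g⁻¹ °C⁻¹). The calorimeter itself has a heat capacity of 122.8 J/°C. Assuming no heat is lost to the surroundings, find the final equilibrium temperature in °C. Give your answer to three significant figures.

T_f = 34.0 °C

Heat lost by gold = heat gained by toluene + calorimeter.
(96.6)(0.132)(186.0 − T) = [(413.8)(1.75) + 122.8](T − 31.7)
12.7512 (186.0 − T) = 846.95 (T − 31.7)
2371.7 − 12.7512 T = 846.95 T − 26848
29219.7 = 859.7012 T
T = 33.99 °C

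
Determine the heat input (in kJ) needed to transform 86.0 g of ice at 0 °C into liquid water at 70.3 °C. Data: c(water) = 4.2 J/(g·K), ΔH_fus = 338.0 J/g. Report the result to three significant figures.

q1 (melt at 0 °C): 86.0 × 338.0 = 29068 J
q2 (heat water 0.0→70.3 °C): 86.0 × 4.2 × 70.3 = 25392 J
Total: 29068 + 25392 = 54460 J = 54.5 kJ

q = 54.5 kJ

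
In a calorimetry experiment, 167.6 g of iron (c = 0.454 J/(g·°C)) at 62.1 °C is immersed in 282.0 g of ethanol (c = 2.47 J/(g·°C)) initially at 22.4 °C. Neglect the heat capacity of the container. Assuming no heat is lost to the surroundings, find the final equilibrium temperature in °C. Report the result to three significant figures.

T_f = 26.3 °C

Heat lost by iron = heat gained by ethanol.
(167.6)(0.454)(62.1 − T) = (282.0)(2.47)(T − 22.4)
76.0904 (62.1 − T) = 696.54 (T − 22.4)
4725.2 − 76.0904 T = 696.54 T − 15602
20327.2 = 772.6304 T
T = 26.31 °C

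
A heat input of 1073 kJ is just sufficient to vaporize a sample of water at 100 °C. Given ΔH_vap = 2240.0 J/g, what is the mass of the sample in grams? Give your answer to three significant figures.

m = q / ΔH_vap = 1073000 J / 2240.0 J/g = 479 g

m = 479 g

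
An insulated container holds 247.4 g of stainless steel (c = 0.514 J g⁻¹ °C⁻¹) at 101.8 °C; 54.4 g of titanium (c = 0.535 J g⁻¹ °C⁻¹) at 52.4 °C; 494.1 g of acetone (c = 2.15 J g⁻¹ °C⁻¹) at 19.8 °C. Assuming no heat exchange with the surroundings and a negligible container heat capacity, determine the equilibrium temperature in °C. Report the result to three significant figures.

Σ mᵢcᵢ(T − Tᵢ) = 0  ⇒  T = Σ mᵢcᵢTᵢ / Σ mᵢcᵢ
Σ mᵢcᵢ = 247.4×0.514 + 54.4×0.535 + 494.1×2.15 = 1218.5826
Σ mᵢcᵢTᵢ = 127.1636×101.8 + 29.104×52.4 + 1062.315×19.8 = 35504
T = 35504 / 1218.5826 = 29.14 °C

T_f = 29.1 °C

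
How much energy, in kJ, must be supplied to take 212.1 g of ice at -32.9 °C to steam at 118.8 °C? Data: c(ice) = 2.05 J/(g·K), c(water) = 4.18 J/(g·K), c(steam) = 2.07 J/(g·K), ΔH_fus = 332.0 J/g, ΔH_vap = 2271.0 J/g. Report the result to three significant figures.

q1 (heat ice -32.9→0.0 °C): 212.1 × 2.05 × 32.9 = 14305 J
q2 (melt at 0 °C): 212.1 × 332.0 = 70417 J
q3 (heat water 0.0→100.0 °C): 212.1 × 4.18 × 100.0 = 88658 J
q4 (vaporize at 100 °C): 212.1 × 2271.0 = 481679 J
q5 (heat steam 100.0→118.8 °C): 212.1 × 2.07 × 18.8 = 8254 J
Total: 14305 + 70417 + 88658 + 481679 + 8254 = 663313 J = 663 kJ

q = 663 kJ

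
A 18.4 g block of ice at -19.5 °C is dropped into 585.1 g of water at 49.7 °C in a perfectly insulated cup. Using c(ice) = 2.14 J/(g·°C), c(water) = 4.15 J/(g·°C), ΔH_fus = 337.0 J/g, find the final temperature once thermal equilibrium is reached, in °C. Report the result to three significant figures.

T_f = 45.4 °C

Heat to bring ice to 0 °C and melt it: q₁ = 18.4×2.14×19.5 + 18.4×337.0 = 6968.6 J
Heat the water can supply cooling to 0 °C: 585.1×4.15×49.7 = 120680 J > q₁, so all ice melts.
Energy balance: 585.1×4.15×(49.7 − T) = 6968.6 + 18.4×4.15×(T − 0)
2428.165(49.7 − T) = 6968.6 + 76.36 T
120680 − 6968.6 = 2504.525 T
T = 113711.4 / 2504.525 = 45.40 °C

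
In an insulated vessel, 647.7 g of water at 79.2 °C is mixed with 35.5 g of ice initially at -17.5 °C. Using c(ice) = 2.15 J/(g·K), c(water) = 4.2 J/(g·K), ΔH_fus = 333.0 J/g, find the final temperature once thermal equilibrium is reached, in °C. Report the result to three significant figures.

Heat to bring ice to 0 °C and melt it: q₁ = 35.5×2.15×17.5 + 35.5×333.0 = 13157 J
Heat the water can supply cooling to 0 °C: 647.7×4.2×79.2 = 215451 J > q₁, so all ice melts.
Energy balance: 647.7×4.2×(79.2 − T) = 13157 + 35.5×4.2×(T − 0)
2720.34(79.2 − T) = 13157 + 149.1 T
215451 − 13157 = 2869.44 T
T = 202294 / 2869.44 = 70.50 °C

T_f = 70.5 °C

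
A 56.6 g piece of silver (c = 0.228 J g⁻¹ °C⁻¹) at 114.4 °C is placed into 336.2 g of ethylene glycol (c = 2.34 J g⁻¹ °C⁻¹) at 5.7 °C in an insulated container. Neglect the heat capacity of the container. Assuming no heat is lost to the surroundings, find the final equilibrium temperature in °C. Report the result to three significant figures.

T_f = 7.45 °C

Heat lost by silver = heat gained by ethylene glycol.
(56.6)(0.228)(114.4 − T) = (336.2)(2.34)(T − 5.7)
12.9048 (114.4 − T) = 786.708 (T − 5.7)
1476.3 − 12.9048 T = 786.708 T − 4484.2
5960.5 = 799.6128 T
T = 7.454 °C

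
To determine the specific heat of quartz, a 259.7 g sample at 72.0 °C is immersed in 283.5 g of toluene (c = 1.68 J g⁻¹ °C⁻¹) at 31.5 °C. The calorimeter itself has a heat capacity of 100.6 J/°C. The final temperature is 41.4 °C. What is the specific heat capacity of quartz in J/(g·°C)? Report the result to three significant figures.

q_gained = (283.5 × 1.68 + 100.6) × (41.4 − 31.5) = 5711 J
q_lost = 259.7 × c × (72.0 − 41.4) = 7946.82 c
Set equal: c = 5711 / 7946.82 = 0.719 J/(g·°C)

c = 0.719 J/(g·°C)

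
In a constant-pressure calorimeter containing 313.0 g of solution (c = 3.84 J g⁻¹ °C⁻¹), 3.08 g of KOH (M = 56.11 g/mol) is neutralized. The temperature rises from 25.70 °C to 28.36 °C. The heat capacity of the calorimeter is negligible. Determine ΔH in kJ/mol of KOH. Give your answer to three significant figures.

|ΔT| = |28.36 − 25.70| = 2.66 °C
|q_surr| = (313.0 × 3.84) × 2.66 = 1201.92 × 2.66 = 3197 J
n(KOH) = 3.08 / 56.11 = 0.05489 mol
Temperature rose, so q_rxn = −|q_surr| = -3.197 kJ
ΔH = q_rxn / n = -58.24 kJ/mol

ΔH = -58.2 kJ/mol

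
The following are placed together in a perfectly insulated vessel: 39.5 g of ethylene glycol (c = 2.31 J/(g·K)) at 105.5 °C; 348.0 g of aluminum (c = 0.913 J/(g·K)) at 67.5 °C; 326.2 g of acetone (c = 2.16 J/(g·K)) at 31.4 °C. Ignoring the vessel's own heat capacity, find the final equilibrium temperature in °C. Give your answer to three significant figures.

Σ mᵢcᵢ(T − Tᵢ) = 0  ⇒  T = Σ mᵢcᵢTᵢ / Σ mᵢcᵢ
Σ mᵢcᵢ = 39.5×2.31 + 348.0×0.913 + 326.2×2.16 = 1113.561
Σ mᵢcᵢTᵢ = 91.245×105.5 + 317.724×67.5 + 704.592×31.4 = 53197
T = 53197 / 1113.561 = 47.77 °C

T_f = 47.8 °C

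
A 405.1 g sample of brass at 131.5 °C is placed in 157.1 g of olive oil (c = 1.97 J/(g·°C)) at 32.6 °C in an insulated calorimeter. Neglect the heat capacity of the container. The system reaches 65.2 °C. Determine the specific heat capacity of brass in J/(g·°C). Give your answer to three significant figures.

c = 0.376 J/(g·°C)

q_gained = (157.1 × 1.97) × (65.2 − 32.6) = 10090 J
q_lost = 405.1 × c × (131.5 − 65.2) = 26858.13 c
Set equal: c = 10090 / 26858.13 = 0.376 J/(g·°C)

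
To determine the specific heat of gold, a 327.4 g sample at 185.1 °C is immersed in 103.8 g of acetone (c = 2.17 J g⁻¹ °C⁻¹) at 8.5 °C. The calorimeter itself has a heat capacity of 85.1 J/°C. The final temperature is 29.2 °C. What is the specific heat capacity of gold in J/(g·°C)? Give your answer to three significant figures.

c = 0.126 J/(g·°C)

q_gained = (103.8 × 2.17 + 85.1) × (29.2 − 8.5) = 6424 J
q_lost = 327.4 × c × (185.1 − 29.2) = 51041.66 c
Set equal: c = 6424 / 51041.66 = 0.126 J/(g·°C)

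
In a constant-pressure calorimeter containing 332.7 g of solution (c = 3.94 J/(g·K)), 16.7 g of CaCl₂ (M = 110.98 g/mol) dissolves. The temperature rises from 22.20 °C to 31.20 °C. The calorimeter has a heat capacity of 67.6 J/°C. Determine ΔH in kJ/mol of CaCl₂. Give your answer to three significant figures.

|ΔT| = |31.20 − 22.20| = 9.00 °C
|q_surr| = (332.7 × 3.94 + 67.6) × 9.00 = 1378.438 × 9.00 = 12406 J
n(CaCl₂) = 16.7 / 110.98 = 0.15048 mol
Temperature rose, so q_rxn = −|q_surr| = -12.406 kJ
ΔH = q_rxn / n = -82.44 kJ/mol

ΔH = -82.4 kJ/mol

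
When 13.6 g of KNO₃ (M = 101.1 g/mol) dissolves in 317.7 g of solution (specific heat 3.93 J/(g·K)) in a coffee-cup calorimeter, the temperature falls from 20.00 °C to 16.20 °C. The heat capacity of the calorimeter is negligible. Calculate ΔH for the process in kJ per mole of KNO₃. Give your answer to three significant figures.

ΔH = 35.3 kJ/mol

|ΔT| = |16.20 − 20.00| = 3.80 °C
|q_surr| = (317.7 × 3.93) × 3.80 = 1248.561 × 3.80 = 4745 J
n(KNO₃) = 13.6 / 101.1 = 0.1345 mol
Temperature fell, so q_rxn = +|q_surr| = 4.745 kJ
ΔH = q_rxn / n = 35.28 kJ/mol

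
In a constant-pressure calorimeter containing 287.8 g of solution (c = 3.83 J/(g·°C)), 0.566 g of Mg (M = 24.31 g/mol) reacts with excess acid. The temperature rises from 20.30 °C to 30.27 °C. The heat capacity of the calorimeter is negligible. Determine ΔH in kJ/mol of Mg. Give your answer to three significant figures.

|ΔT| = |30.27 − 20.30| = 9.97 °C
|q_surr| = (287.8 × 3.83) × 9.97 = 1102.274 × 9.97 = 10990 J
n(Mg) = 0.566 / 24.31 = 0.02328 mol
Temperature rose, so q_rxn = −|q_surr| = -10.99 kJ
ΔH = q_rxn / n = -472.1 kJ/mol

ΔH = -472 kJ/mol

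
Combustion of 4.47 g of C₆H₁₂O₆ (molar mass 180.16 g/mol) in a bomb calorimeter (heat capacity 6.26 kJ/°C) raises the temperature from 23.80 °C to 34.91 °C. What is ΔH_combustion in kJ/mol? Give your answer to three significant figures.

ΔT = 34.91 − 23.80 = 11.11 °C
q_cal = C_cal × ΔT = 6.26 × 11.11 = 69.5486 kJ
n = 4.47 / 180.16 = 0.02481 mol
q_rxn = −q_cal = -69.5486 kJ
ΔH = -69.5486 / 0.02481 = -2803 kJ/mol

ΔH = -2800 kJ/mol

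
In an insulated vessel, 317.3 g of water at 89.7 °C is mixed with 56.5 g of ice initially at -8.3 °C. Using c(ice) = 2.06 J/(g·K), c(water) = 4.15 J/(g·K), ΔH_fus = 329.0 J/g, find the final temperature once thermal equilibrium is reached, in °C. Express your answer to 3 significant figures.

T_f = 63.5 °C

Heat to bring ice to 0 °C and melt it: q₁ = 56.5×2.06×8.3 + 56.5×329.0 = 19555 J
Heat the water can supply cooling to 0 °C: 317.3×4.15×89.7 = 118117 J > q₁, so all ice melts.
Energy balance: 317.3×4.15×(89.7 − T) = 19555 + 56.5×4.15×(T − 0)
1316.795(89.7 − T) = 19555 + 234.475 T
118117 − 19555 = 1551.270 T
T = 98562 / 1551.270 = 63.54 °C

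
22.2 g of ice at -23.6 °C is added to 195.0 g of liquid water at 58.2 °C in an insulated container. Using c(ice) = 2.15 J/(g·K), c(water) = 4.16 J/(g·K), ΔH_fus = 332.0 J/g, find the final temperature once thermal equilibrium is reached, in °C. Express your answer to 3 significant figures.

T_f = 42.8 °C

Heat to bring ice to 0 °C and melt it: q₁ = 22.2×2.15×23.6 + 22.2×332.0 = 8496.8 J
Heat the water can supply cooling to 0 °C: 195.0×4.16×58.2 = 47211.8 J > q₁, so all ice melts.
Energy balance: 195.0×4.16×(58.2 − T) = 8496.8 + 22.2×4.16×(T − 0)
811.2(58.2 − T) = 8496.8 + 92.352 T
47211.8 − 8496.8 = 903.552 T
T = 38715.0 / 903.552 = 42.848 °C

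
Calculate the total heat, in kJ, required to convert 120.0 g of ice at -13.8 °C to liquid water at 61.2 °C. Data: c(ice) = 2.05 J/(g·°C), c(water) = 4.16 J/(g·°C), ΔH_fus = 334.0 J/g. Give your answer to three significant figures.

q1 (heat ice -13.8→0.0 °C): 120.0 × 2.05 × 13.8 = 3395 J
q2 (melt at 0 °C): 120.0 × 334.0 = 40080 J
q3 (heat water 0.0→61.2 °C): 120.0 × 4.16 × 61.2 = 30551 J
Total: 3395 + 40080 + 30551 = 74026 J = 74.0 kJ

q = 74.0 kJ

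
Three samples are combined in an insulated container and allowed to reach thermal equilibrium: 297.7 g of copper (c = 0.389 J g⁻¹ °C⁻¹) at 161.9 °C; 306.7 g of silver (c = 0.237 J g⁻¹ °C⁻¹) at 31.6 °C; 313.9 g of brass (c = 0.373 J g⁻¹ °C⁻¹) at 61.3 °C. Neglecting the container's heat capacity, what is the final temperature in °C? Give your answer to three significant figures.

T_f = 92.4 °C

Σ mᵢcᵢ(T − Tᵢ) = 0  ⇒  T = Σ mᵢcᵢTᵢ / Σ mᵢcᵢ
Σ mᵢcᵢ = 297.7×0.389 + 306.7×0.237 + 313.9×0.373 = 305.5779
Σ mᵢcᵢTᵢ = 115.8053×161.9 + 72.6879×31.6 + 117.0847×61.3 = 28223
T = 28223 / 305.5779 = 92.36 °C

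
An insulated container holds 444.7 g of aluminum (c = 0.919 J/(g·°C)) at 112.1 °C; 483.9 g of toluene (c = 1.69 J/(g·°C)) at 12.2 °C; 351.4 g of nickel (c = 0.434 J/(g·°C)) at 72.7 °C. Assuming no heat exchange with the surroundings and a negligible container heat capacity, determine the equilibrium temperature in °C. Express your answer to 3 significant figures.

T_f = 48.5 °C

Σ mᵢcᵢ(T − Tᵢ) = 0  ⇒  T = Σ mᵢcᵢTᵢ / Σ mᵢcᵢ
Σ mᵢcᵢ = 444.7×0.919 + 483.9×1.69 + 351.4×0.434 = 1378.9779
Σ mᵢcᵢTᵢ = 408.6793×112.1 + 817.791×12.2 + 152.5076×72.7 = 66877
T = 66877 / 1378.9779 = 48.50 °C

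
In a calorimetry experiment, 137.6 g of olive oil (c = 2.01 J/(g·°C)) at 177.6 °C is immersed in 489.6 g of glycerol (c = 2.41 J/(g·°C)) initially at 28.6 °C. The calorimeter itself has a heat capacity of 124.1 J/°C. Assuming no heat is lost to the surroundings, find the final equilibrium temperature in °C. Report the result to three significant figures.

Heat lost by olive oil = heat gained by glycerol + calorimeter.
(137.6)(2.01)(177.6 − T) = [(489.6)(2.41) + 124.1](T − 28.6)
276.576 (177.6 − T) = 1304.036 (T − 28.6)
49120 − 276.576 T = 1304.036 T − 37295
86415 = 1580.612 T
T = 54.67 °C

T_f = 54.7 °C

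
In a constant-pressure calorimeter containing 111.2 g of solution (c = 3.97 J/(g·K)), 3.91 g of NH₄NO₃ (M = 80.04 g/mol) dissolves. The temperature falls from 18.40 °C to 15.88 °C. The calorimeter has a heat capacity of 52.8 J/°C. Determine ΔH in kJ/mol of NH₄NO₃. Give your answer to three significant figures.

|ΔT| = |15.88 − 18.40| = 2.52 °C
|q_surr| = (111.2 × 3.97 + 52.8) × 2.52 = 494.264 × 2.52 = 1246 J
n(NH₄NO₃) = 3.91 / 80.04 = 0.04885 mol
Temperature fell, so q_rxn = +|q_surr| = 1.246 kJ
ΔH = q_rxn / n = 25.51 kJ/mol

ΔH = 25.5 kJ/mol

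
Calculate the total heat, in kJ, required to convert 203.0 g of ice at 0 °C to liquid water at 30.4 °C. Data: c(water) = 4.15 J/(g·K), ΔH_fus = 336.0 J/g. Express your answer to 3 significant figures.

q = 93.8 kJ

q1 (melt at 0 °C): 203.0 × 336.0 = 68208 J
q2 (heat water 0.0→30.4 °C): 203.0 × 4.15 × 30.4 = 25610 J
Total: 68208 + 25610 = 93818 J = 93.8 kJ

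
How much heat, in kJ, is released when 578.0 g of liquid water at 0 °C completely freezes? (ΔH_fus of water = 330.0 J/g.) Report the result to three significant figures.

q = 191 kJ

q = m × ΔH_fus = 578.0 × 330.0 = 190700 J = 191 kJ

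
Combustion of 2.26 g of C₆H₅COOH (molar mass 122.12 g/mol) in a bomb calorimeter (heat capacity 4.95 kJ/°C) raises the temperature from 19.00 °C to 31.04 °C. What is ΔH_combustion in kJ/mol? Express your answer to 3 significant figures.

ΔH = -3220 kJ/mol

ΔT = 31.04 − 19.00 = 12.04 °C
q_cal = C_cal × ΔT = 4.95 × 12.04 = 59.598 kJ
n = 2.26 / 122.12 = 0.01851 mol
q_rxn = −q_cal = -59.598 kJ
ΔH = -59.598 / 0.01851 = -3220 kJ/mol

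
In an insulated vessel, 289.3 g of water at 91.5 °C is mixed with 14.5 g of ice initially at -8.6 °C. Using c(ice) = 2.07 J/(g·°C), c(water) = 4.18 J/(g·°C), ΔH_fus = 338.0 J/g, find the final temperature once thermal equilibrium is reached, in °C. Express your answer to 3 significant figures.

Heat to bring ice to 0 °C and melt it: q₁ = 14.5×2.07×8.6 + 14.5×338.0 = 5159.1 J
Heat the water can supply cooling to 0 °C: 289.3×4.18×91.5 = 110649 J > q₁, so all ice melts.
Energy balance: 289.3×4.18×(91.5 − T) = 5159.1 + 14.5×4.18×(T − 0)
1209.274(91.5 − T) = 5159.1 + 60.61 T
110649 − 5159.1 = 1269.884 T
T = 105489.9 / 1269.884 = 83.07 °C

T_f = 83.1 °C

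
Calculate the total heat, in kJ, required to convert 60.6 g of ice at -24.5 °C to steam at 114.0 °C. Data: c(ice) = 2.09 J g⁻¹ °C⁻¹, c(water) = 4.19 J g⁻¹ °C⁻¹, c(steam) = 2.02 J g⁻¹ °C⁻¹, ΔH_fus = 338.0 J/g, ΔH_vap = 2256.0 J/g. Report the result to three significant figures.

q = 187 kJ

q1 (heat ice -24.5→0.0 °C): 60.6 × 2.09 × 24.5 = 3103 J
q2 (melt at 0 °C): 60.6 × 338.0 = 20483 J
q3 (heat water 0.0→100.0 °C): 60.6 × 4.19 × 100.0 = 25391 J
q4 (vaporize at 100 °C): 60.6 × 2256.0 = 136714 J
q5 (heat steam 100.0→114.0 °C): 60.6 × 2.02 × 14.0 = 1714 J
Total: 3103 + 20483 + 25391 + 136714 + 1714 = 187405 J = 187 kJ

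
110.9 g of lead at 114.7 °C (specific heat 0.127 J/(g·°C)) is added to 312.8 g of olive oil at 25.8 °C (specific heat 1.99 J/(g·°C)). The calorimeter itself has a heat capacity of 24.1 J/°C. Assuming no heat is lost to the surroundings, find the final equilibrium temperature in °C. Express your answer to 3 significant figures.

Heat lost by lead = heat gained by olive oil + calorimeter.
(110.9)(0.127)(114.7 − T) = [(312.8)(1.99) + 24.1](T − 25.8)
14.0843 (114.7 − T) = 646.572 (T − 25.8)
1615.5 − 14.0843 T = 646.572 T − 16682
18297.5 = 660.6563 T
T = 27.70 °C

T_f = 27.7 °C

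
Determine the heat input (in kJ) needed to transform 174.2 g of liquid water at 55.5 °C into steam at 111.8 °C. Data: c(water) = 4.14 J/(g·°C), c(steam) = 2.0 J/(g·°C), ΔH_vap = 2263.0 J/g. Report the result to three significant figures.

q = 430 kJ

q1 (heat water 55.5→100.0 °C): 174.2 × 4.14 × 44.5 = 32093 J
q2 (vaporize at 100 °C): 174.2 × 2263.0 = 394215 J
q3 (heat steam 100.0→111.8 °C): 174.2 × 2.0 × 11.8 = 4111 J
Total: 32093 + 394215 + 4111 = 430419 J = 430 kJ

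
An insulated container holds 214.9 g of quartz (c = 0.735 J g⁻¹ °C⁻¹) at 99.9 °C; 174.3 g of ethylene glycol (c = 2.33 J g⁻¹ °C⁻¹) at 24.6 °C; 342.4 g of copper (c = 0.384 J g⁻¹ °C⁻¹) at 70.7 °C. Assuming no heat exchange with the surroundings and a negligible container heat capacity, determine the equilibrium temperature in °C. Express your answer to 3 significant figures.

Σ mᵢcᵢ(T − Tᵢ) = 0  ⇒  T = Σ mᵢcᵢTᵢ / Σ mᵢcᵢ
Σ mᵢcᵢ = 214.9×0.735 + 174.3×2.33 + 342.4×0.384 = 695.5521
Σ mᵢcᵢTᵢ = 157.9515×99.9 + 406.119×24.6 + 131.4816×70.7 = 35066
T = 35066 / 695.5521 = 50.41 °C

T_f = 50.4 °C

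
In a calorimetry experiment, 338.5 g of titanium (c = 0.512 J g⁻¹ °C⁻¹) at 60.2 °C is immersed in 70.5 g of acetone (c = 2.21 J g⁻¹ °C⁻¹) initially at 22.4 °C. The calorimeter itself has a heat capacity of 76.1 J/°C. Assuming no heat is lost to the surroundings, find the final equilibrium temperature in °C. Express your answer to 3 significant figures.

T_f = 38.6 °C

Heat lost by titanium = heat gained by acetone + calorimeter.
(338.5)(0.512)(60.2 − T) = [(70.5)(2.21) + 76.1](T − 22.4)
173.312 (60.2 − T) = 231.905 (T − 22.4)
10433 − 173.312 T = 231.905 T − 5194.7
15627.7 = 405.217 T
T = 38.57 °C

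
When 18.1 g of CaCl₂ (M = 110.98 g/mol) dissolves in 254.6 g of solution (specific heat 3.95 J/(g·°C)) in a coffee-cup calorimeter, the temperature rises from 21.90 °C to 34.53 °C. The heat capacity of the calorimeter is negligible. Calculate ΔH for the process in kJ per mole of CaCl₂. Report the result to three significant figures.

ΔH = -77.9 kJ/mol

|ΔT| = |34.53 − 21.90| = 12.63 °C
|q_surr| = (254.6 × 3.95) × 12.63 = 1005.67 × 12.63 = 12700 J
n(CaCl₂) = 18.1 / 110.98 = 0.1631 mol
Temperature rose, so q_rxn = −|q_surr| = -12.70 kJ
ΔH = q_rxn / n = -77.87 kJ/mol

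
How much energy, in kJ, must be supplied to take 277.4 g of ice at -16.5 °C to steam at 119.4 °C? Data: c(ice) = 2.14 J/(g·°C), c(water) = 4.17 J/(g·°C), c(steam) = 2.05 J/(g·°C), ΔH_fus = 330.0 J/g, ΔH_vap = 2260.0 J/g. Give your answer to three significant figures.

q = 855 kJ

q1 (heat ice -16.5→0.0 °C): 277.4 × 2.14 × 16.5 = 9795 J
q2 (melt at 0 °C): 277.4 × 330.0 = 91542 J
q3 (heat water 0.0→100.0 °C): 277.4 × 4.17 × 100.0 = 115676 J
q4 (vaporize at 100 °C): 277.4 × 2260.0 = 626924 J
q5 (heat steam 100.0→119.4 °C): 277.4 × 2.05 × 19.4 = 11032 J
Total: 9795 + 91542 + 115676 + 626924 + 11032 = 854969 J = 855 kJ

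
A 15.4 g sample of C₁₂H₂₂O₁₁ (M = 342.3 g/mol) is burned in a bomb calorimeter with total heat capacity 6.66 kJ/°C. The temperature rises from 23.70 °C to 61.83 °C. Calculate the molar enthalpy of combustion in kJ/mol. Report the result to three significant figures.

ΔH = -5640 kJ/mol

ΔT = 61.83 − 23.70 = 38.13 °C
q_cal = C_cal × ΔT = 6.66 × 38.13 = 253.9458 kJ
n = 15.4 / 342.3 = 0.04499 mol
q_rxn = −q_cal = -253.9458 kJ
ΔH = -253.9458 / 0.04499 = -5644 kJ/mol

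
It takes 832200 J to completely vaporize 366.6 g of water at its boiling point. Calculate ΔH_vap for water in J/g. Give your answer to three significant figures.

ΔH_vap = 2270 J/g

ΔH_vap = q / m = 832200 / 366.6 = 2270 J/g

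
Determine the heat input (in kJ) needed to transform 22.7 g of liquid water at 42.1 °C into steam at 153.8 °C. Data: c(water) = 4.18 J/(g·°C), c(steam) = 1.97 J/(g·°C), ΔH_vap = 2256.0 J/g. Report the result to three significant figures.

q = 59.1 kJ

q1 (heat water 42.1→100.0 °C): 22.7 × 4.18 × 57.9 = 5494 J
q2 (vaporize at 100 °C): 22.7 × 2256.0 = 51211 J
q3 (heat steam 100.0→153.8 °C): 22.7 × 1.97 × 53.8 = 2406 J
Total: 5494 + 51211 + 2406 = 59111 J = 59.1 kJ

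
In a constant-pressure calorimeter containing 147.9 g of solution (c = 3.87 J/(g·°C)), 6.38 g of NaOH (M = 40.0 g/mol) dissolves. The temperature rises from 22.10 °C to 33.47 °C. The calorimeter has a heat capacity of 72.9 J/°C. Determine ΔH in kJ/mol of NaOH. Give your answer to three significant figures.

|ΔT| = |33.47 − 22.10| = 11.37 °C
|q_surr| = (147.9 × 3.87 + 72.9) × 11.37 = 645.273 × 11.37 = 7337 J
n(NaOH) = 6.38 / 40.0 = 0.1595 mol
Temperature rose, so q_rxn = −|q_surr| = -7.337 kJ
ΔH = q_rxn / n = -46.00 kJ/mol

ΔH = -46.0 kJ/mol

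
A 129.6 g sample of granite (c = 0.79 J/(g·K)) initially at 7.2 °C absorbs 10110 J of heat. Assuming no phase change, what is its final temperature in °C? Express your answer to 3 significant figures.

ΔT = q / (m c) = 10110 / (129.6 × 0.79) = 98.75 °C
T_f = 7.2 + 98.75 = 105.95 °C

T_f = 106 °C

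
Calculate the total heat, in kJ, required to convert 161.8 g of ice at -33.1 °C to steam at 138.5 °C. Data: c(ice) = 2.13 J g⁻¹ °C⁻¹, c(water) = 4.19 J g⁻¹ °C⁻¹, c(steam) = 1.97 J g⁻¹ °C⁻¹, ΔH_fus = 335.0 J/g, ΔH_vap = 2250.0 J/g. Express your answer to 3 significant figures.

q1 (heat ice -33.1→0.0 °C): 161.8 × 2.13 × 33.1 = 11407 J
q2 (melt at 0 °C): 161.8 × 335.0 = 54203 J
q3 (heat water 0.0→100.0 °C): 161.8 × 4.19 × 100.0 = 67794 J
q4 (vaporize at 100 °C): 161.8 × 2250.0 = 364050 J
q5 (heat steam 100.0→138.5 °C): 161.8 × 1.97 × 38.5 = 12272 J
Total: 11407 + 54203 + 67794 + 364050 + 12272 = 509726 J = 510 kJ

q = 510 kJ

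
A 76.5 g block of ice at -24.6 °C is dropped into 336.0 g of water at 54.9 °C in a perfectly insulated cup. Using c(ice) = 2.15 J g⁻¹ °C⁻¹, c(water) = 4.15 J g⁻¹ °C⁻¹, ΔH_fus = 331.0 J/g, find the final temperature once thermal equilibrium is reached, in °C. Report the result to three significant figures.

Heat to bring ice to 0 °C and melt it: q₁ = 76.5×2.15×24.6 + 76.5×331.0 = 29368 J
Heat the water can supply cooling to 0 °C: 336.0×4.15×54.9 = 76552.6 J > q₁, so all ice melts.
Energy balance: 336.0×4.15×(54.9 − T) = 29368 + 76.5×4.15×(T − 0)
1394.4(54.9 − T) = 29368 + 317.475 T
76552.6 − 29368 = 1711.875 T
T = 47184.6 / 1711.875 = 27.56 °C

T_f = 27.6 °C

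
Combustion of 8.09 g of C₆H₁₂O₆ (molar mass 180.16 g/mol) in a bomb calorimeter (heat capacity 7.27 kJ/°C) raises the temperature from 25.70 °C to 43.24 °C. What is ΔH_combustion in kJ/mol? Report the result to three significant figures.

ΔH = -2840 kJ/mol

ΔT = 43.24 − 25.70 = 17.54 °C
q_cal = C_cal × ΔT = 7.27 × 17.54 = 127.5158 kJ
n = 8.09 / 180.16 = 0.04490 mol
q_rxn = −q_cal = -127.5158 kJ
ΔH = -127.5158 / 0.04490 = -2840 kJ/mol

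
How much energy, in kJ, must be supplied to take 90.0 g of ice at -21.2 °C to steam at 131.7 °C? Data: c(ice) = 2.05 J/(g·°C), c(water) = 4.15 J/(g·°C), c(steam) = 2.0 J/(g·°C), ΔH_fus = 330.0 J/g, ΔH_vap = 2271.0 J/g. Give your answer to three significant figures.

q = 281 kJ

q1 (heat ice -21.2→0.0 °C): 90.0 × 2.05 × 21.2 = 3911 J
q2 (melt at 0 °C): 90.0 × 330.0 = 29700 J
q3 (heat water 0.0→100.0 °C): 90.0 × 4.15 × 100.0 = 37350 J
q4 (vaporize at 100 °C): 90.0 × 2271.0 = 204390 J
q5 (heat steam 100.0→131.7 °C): 90.0 × 2.0 × 31.7 = 5706 J
Total: 3911 + 29700 + 37350 + 204390 + 5706 = 281057 J = 281 kJ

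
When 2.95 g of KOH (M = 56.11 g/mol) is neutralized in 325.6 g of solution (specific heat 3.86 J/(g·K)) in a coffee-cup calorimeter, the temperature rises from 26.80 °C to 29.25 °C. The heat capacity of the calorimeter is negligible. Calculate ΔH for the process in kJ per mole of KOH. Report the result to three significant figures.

|ΔT| = |29.25 − 26.80| = 2.45 °C
|q_surr| = (325.6 × 3.86) × 2.45 = 1256.816 × 2.45 = 3079 J
n(KOH) = 2.95 / 56.11 = 0.05258 mol
Temperature rose, so q_rxn = −|q_surr| = -3.079 kJ
ΔH = q_rxn / n = -58.56 kJ/mol

ΔH = -58.6 kJ/mol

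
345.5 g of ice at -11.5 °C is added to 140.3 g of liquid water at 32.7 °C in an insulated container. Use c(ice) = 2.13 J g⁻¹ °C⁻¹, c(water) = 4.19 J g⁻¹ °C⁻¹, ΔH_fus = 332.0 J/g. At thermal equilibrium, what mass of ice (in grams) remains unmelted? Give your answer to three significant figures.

Heat to warm all ice to 0 °C: 345.5×2.13×11.5 = 8463.0 J
Heat released by water cooling to 0 °C: 140.3×4.19×32.7 = 19223 J
19223 J < 8463.0 + 345.5×332.0 = 123169.0 J, so not all ice melts; final T = 0 °C.
Heat left for melting: 19223 − 8463.0 = 10760.0 J
Mass melted = 10760.0 / 332.0 = 32.41 g
Ice remaining = 345.5 − 32.41 = 313.09 g

m_ice remaining = 313 g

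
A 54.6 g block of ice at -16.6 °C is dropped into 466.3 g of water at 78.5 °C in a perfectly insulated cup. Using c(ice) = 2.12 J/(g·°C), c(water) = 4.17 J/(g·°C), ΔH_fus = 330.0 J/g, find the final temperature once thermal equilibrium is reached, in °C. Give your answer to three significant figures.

Heat to bring ice to 0 °C and melt it: q₁ = 54.6×2.12×16.6 + 54.6×330.0 = 19939 J
Heat the water can supply cooling to 0 °C: 466.3×4.17×78.5 = 152641 J > q₁, so all ice melts.
Energy balance: 466.3×4.17×(78.5 − T) = 19939 + 54.6×4.17×(T − 0)
1944.471(78.5 − T) = 19939 + 227.682 T
152641 − 19939 = 2172.153 T
T = 132702 / 2172.153 = 61.09 °C

T_f = 61.1 °C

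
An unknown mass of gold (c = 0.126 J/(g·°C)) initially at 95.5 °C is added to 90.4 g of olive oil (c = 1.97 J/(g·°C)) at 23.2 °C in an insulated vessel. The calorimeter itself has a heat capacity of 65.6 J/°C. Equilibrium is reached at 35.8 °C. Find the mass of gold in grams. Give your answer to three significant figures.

q_gained = (90.4 × 1.97 + 65.6) × (35.8 − 23.2) = 3070 J
q_lost = m × 0.126 × (95.5 − 35.8) = 7.5222 m
m = 3070 / 7.5222 = 408 g

m = 408 g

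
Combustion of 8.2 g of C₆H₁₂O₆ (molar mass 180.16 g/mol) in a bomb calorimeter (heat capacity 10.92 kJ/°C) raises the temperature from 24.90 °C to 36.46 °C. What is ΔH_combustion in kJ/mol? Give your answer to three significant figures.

ΔT = 36.46 − 24.90 = 11.56 °C
q_cal = C_cal × ΔT = 10.92 × 11.56 = 126.2352 kJ
n = 8.2 / 180.16 = 0.04552 mol
q_rxn = −q_cal = -126.2352 kJ
ΔH = -126.2352 / 0.04552 = -2773 kJ/mol

ΔH = -2770 kJ/mol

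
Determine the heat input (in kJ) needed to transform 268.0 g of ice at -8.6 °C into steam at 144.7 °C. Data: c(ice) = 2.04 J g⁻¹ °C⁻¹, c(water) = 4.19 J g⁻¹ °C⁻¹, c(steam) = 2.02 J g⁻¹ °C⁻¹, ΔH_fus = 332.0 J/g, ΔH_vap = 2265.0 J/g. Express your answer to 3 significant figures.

q1 (heat ice -8.6→0.0 °C): 268.0 × 2.04 × 8.6 = 4702 J
q2 (melt at 0 °C): 268.0 × 332.0 = 88976 J
q3 (heat water 0.0→100.0 °C): 268.0 × 4.19 × 100.0 = 112292 J
q4 (vaporize at 100 °C): 268.0 × 2265.0 = 607020 J
q5 (heat steam 100.0→144.7 °C): 268.0 × 2.02 × 44.7 = 24199 J
Total: 4702 + 88976 + 112292 + 607020 + 24199 = 837189 J = 837 kJ

q = 837 kJ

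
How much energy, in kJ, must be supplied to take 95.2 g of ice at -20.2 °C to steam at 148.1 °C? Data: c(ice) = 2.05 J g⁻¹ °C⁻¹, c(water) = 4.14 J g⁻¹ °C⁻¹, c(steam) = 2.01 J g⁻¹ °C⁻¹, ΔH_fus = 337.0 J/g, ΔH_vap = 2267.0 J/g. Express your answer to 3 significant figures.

q1 (heat ice -20.2→0.0 °C): 95.2 × 2.05 × 20.2 = 3942 J
q2 (melt at 0 °C): 95.2 × 337.0 = 32082 J
q3 (heat water 0.0→100.0 °C): 95.2 × 4.14 × 100.0 = 39413 J
q4 (vaporize at 100 °C): 95.2 × 2267.0 = 215818 J
q5 (heat steam 100.0→148.1 °C): 95.2 × 2.01 × 48.1 = 9204 J
Total: 3942 + 32082 + 39413 + 215818 + 9204 = 300459 J = 300 kJ

q = 300 kJ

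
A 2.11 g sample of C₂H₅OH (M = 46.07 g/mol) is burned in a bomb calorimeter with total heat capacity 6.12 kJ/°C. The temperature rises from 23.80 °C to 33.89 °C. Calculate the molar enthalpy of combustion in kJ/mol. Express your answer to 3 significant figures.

ΔH = -1350 kJ/mol

ΔT = 33.89 − 23.80 = 10.09 °C
q_cal = C_cal × ΔT = 6.12 × 10.09 = 61.7508 kJ
n = 2.11 / 46.07 = 0.04580 mol
q_rxn = −q_cal = -61.7508 kJ
ΔH = -61.7508 / 0.04580 = -1348 kJ/mol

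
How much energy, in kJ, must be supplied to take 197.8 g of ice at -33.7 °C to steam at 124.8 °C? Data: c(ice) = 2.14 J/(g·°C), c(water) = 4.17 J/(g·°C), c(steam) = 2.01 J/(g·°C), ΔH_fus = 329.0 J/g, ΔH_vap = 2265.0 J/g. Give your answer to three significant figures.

q = 620 kJ

q1 (heat ice -33.7→0.0 °C): 197.8 × 2.14 × 33.7 = 14265 J
q2 (melt at 0 °C): 197.8 × 329.0 = 65076 J
q3 (heat water 0.0→100.0 °C): 197.8 × 4.17 × 100.0 = 82483 J
q4 (vaporize at 100 °C): 197.8 × 2265.0 = 448017 J
q5 (heat steam 100.0→124.8 °C): 197.8 × 2.01 × 24.8 = 9860 J
Total: 14265 + 65076 + 82483 + 448017 + 9860 = 619701 J = 620 kJ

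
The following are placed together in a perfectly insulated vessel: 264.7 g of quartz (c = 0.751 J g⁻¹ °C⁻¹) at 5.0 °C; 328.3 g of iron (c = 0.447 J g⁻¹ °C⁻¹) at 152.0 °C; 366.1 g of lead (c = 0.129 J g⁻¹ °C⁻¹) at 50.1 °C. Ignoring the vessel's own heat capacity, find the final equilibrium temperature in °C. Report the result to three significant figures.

Σ mᵢcᵢ(T − Tᵢ) = 0  ⇒  T = Σ mᵢcᵢTᵢ / Σ mᵢcᵢ
Σ mᵢcᵢ = 264.7×0.751 + 328.3×0.447 + 366.1×0.129 = 392.7667
Σ mᵢcᵢTᵢ = 198.7897×5.0 + 146.7501×152.0 + 47.2269×50.1 = 25666
T = 25666 / 392.7667 = 65.347 °C

T_f = 65.3 °C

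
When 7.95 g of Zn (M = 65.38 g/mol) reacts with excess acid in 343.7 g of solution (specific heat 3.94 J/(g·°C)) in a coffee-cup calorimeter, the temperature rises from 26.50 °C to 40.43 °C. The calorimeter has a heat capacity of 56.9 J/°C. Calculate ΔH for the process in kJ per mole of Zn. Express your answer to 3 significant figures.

|ΔT| = |40.43 − 26.50| = 13.93 °C
|q_surr| = (343.7 × 3.94 + 56.9) × 13.93 = 1411.078 × 13.93 = 19660 J
n(Zn) = 7.95 / 65.38 = 0.1216 mol
Temperature rose, so q_rxn = −|q_surr| = -19.66 kJ
ΔH = q_rxn / n = -161.7 kJ/mol

ΔH = -162 kJ/mol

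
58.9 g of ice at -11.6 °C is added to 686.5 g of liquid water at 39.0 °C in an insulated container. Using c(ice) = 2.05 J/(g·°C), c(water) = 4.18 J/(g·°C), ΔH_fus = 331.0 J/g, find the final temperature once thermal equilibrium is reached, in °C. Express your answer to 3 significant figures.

Heat to bring ice to 0 °C and melt it: q₁ = 58.9×2.05×11.6 + 58.9×331.0 = 20897 J
Heat the water can supply cooling to 0 °C: 686.5×4.18×39.0 = 111913 J > q₁, so all ice melts.
Energy balance: 686.5×4.18×(39.0 − T) = 20897 + 58.9×4.18×(T − 0)
2869.57(39.0 − T) = 20897 + 246.202 T
111913 − 20897 = 3115.772 T
T = 91016 / 3115.772 = 29.21 °C

T_f = 29.2 °C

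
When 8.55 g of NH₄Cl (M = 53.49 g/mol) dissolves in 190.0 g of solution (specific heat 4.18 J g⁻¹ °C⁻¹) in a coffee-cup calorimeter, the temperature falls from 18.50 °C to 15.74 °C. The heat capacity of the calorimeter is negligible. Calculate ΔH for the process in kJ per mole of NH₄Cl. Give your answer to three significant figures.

ΔH = 13.7 kJ/mol

|ΔT| = |15.74 − 18.50| = 2.76 °C
|q_surr| = (190.0 × 4.18) × 2.76 = 794.2 × 2.76 = 2192 J
n(NH₄Cl) = 8.55 / 53.49 = 0.1598 mol
Temperature fell, so q_rxn = +|q_surr| = 2.192 kJ
ΔH = q_rxn / n = 13.72 kJ/mol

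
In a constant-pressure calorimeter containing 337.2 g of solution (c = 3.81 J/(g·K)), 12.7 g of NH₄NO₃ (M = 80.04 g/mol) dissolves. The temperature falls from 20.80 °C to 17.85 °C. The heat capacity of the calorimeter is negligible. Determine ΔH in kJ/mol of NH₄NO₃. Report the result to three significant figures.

|ΔT| = |17.85 − 20.80| = 2.95 °C
|q_surr| = (337.2 × 3.81) × 2.95 = 1284.732 × 2.95 = 3790 J
n(NH₄NO₃) = 12.7 / 80.04 = 0.1587 mol
Temperature fell, so q_rxn = +|q_surr| = 3.790 kJ
ΔH = q_rxn / n = 23.88 kJ/mol

ΔH = 23.9 kJ/mol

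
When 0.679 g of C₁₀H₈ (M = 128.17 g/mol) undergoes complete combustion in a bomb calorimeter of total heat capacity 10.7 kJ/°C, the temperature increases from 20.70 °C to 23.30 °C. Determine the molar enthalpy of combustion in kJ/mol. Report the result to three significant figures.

ΔT = 23.30 − 20.70 = 2.60 °C
q_cal = C_cal × ΔT = 10.7 × 2.60 = 27.82 kJ
n = 0.679 / 128.17 = 0.005298 mol
q_rxn = −q_cal = -27.82 kJ
ΔH = -27.82 / 0.005298 = -5251 kJ/mol

ΔH = -5250 kJ/mol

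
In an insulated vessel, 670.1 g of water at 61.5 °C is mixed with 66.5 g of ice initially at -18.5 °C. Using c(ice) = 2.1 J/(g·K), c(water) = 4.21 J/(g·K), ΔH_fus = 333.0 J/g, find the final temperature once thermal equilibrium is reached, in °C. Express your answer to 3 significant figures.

T_f = 48.0 °C

Heat to bring ice to 0 °C and melt it: q₁ = 66.5×2.1×18.5 + 66.5×333.0 = 24728 J
Heat the water can supply cooling to 0 °C: 670.1×4.21×61.5 = 173499 J > q₁, so all ice melts.
Energy balance: 670.1×4.21×(61.5 − T) = 24728 + 66.5×4.21×(T − 0)
2821.121(61.5 − T) = 24728 + 279.965 T
173499 − 24728 = 3101.086 T
T = 148771 / 3101.086 = 47.97 °C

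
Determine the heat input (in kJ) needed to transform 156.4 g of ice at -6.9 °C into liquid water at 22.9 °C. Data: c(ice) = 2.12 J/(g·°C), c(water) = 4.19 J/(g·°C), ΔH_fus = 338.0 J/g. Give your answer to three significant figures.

q1 (heat ice -6.9→0.0 °C): 156.4 × 2.12 × 6.9 = 2288 J
q2 (melt at 0 °C): 156.4 × 338.0 = 52863 J
q3 (heat water 0.0→22.9 °C): 156.4 × 4.19 × 22.9 = 15007 J
Total: 2288 + 52863 + 15007 = 70158 J = 70.2 kJ

q = 70.2 kJ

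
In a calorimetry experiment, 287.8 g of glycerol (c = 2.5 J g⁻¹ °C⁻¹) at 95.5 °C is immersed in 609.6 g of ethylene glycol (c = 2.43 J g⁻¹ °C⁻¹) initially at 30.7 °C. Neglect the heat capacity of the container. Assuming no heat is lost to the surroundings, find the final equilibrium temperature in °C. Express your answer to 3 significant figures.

T_f = 51.9 °C

Heat lost by glycerol = heat gained by ethylene glycol.
(287.8)(2.5)(95.5 − T) = (609.6)(2.43)(T − 30.7)
719.5 (95.5 − T) = 1481.328 (T − 30.7)
68712 − 719.5 T = 1481.328 T − 45477
114189 = 2200.828 T
T = 51.88 °C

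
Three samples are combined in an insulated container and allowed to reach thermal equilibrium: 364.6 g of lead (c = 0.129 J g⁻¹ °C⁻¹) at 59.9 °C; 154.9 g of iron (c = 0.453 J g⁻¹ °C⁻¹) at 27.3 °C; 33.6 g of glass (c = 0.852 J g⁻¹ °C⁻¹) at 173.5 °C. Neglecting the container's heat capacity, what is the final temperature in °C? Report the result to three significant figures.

T_f = 66.5 °C

Σ mᵢcᵢ(T − Tᵢ) = 0  ⇒  T = Σ mᵢcᵢTᵢ / Σ mᵢcᵢ
Σ mᵢcᵢ = 364.6×0.129 + 154.9×0.453 + 33.6×0.852 = 145.8303
Σ mᵢcᵢTᵢ = 47.0334×59.9 + 70.1697×27.3 + 28.6272×173.5 = 9699.8
T = 9699.8 / 145.8303 = 66.51 °C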